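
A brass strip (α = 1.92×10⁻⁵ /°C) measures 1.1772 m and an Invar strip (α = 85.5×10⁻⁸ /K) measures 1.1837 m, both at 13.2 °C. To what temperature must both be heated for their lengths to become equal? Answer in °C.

Equal length when α₁L₁ΔT − α₂L₂ΔT = L₂ − L₁ = 6.50×10⁻³ m
α₁L₁ = 2.260224×10⁻⁵, α₂L₂ = 1.0120635×10⁻⁶ → Δ(αL) = 2.15901765×10⁻⁵ m/K
ΔT = 6.50×10⁻³ / 2.15901765×10⁻⁵ = 301.063 K, so T = 13.2 + 301.063 = 314.263 °C

T = 314.3 °C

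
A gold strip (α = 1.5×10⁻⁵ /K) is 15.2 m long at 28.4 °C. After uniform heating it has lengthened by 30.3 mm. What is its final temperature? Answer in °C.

T = 161 °C

ΔL = αL₀ΔT ⇒ ΔT = ΔL / (αL₀)
ΔT = 30.3×10⁻³ m / (1.5×10⁻⁵ × 15.2 m) = 132.89 K
T = 28.4 + 132.89 = 161.29 °C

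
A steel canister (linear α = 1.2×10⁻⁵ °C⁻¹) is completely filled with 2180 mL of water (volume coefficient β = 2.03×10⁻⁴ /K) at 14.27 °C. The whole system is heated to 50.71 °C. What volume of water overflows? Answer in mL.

The canister also expands: β_container ≈ 3α = 3.6×10⁻⁵ /K
Net overflow = V₀(β_liq − 3α_cont)ΔT
β − 3α = 2.03×10⁻⁴ − 3.6×10⁻⁵ = 1.67×10⁻⁴ /K; ΔT = 36.44 K
ΔV = 2180 × 1.67×10⁻⁴ × 36.44 = 13.3 mL

13.3 mL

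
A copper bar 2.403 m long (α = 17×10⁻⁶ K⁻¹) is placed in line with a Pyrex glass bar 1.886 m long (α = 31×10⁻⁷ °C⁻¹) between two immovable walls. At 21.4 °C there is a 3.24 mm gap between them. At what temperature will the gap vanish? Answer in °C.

α₁L₁ = 4.0851×10⁻⁵ m/K, α₂L₂ = 5.8466×10⁻⁶ m/K → total 4.66976×10⁻⁵ m/K
ΔT = g/(α₁L₁+α₂L₂) = 3.24×10⁻³ / 4.66976×10⁻⁵ = 69.383 K
T = 21.4 + 69.383 = 90.783 °C

T = 90.8 °C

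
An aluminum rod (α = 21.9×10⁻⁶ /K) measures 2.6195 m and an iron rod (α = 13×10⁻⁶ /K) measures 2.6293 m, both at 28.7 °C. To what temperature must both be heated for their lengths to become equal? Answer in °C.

T = 451.4 °C

Equal length when α₁L₁ΔT − α₂L₂ΔT = L₂ − L₁ = 9.80×10⁻³ m
α₁L₁ = 5.736705×10⁻⁵, α₂L₂ = 3.41809×10⁻⁵ → Δ(αL) = 2.318615×10⁻⁵ m/K
ΔT = 9.80×10⁻³ / 2.318615×10⁻⁵ = 422.666 K, so T = 28.7 + 422.666 = 451.366 °C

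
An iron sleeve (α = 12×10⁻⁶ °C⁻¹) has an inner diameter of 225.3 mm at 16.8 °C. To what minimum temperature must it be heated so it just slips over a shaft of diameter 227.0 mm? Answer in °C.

T = 646 °C

Required Δd = 227.0 − 225.3 = 1.7 mm
Δd = αd₀ΔT ⇒ ΔT = Δd/(αd₀) = 1.7 / (12×10⁻⁶ × 225.3) = 628.79 K
T_min = 16.8 + 628.79 = 645.59 °C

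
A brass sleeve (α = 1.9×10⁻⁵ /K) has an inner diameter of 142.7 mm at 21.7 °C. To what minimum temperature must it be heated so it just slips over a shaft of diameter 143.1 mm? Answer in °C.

Required Δd = 143.1 − 142.7 = 0.4 mm
Δd = αd₀ΔT ⇒ ΔT = Δd/(αd₀) = 0.4 / (1.9×10⁻⁵ × 142.7) = 147.53 K
T_min = 21.7 + 147.53 = 169.23 °C

T = 169 °C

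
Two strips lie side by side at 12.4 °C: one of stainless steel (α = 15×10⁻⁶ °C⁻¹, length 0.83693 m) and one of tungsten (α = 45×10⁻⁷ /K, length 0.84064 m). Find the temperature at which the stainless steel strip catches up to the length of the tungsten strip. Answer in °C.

L₁(1 + α₁ΔT) = L₂(1 + α₂ΔT) ⇒ ΔT = (L₂ − L₁)/(α₁L₁ − α₂L₂)
L₂ − L₁ = 0.84064 − 0.83693 = 3.71×10⁻³ m
α₁L₁ − α₂L₂ = 15×10⁻⁶×0.83693 − 45×10⁻⁷×0.84064 = 8.77107×10⁻⁶ m/K
ΔT = 3.71×10⁻³ / 8.77107×10⁻⁶ = 422.981 K
T = 12.4 + 422.981 = 435.381 °C

T = 435.4 °C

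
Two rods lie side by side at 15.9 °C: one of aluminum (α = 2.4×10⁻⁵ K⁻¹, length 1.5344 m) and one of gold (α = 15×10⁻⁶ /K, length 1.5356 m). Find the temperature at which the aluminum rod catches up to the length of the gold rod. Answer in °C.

T = 102.9 °C

L₁(1 + α₁ΔT) = L₂(1 + α₂ΔT) ⇒ ΔT = (L₂ − L₁)/(α₁L₁ − α₂L₂)
L₂ − L₁ = 1.5356 − 1.5344 = 1.20×10⁻³ m
α₁L₁ − α₂L₂ = 2.4×10⁻⁵×1.5344 − 15×10⁻⁶×1.5356 = 1.37916×10⁻⁵ m/K
ΔT = 1.20×10⁻³ / 1.37916×10⁻⁵ = 87.009 K
T = 15.9 + 87.009 = 102.909 °C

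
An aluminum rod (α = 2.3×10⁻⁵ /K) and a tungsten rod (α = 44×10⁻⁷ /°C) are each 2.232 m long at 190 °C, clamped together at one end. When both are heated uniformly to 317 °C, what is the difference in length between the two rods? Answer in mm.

5.27 mm

ΔT = 127 K
aluminum: ΔL = 2.3×10⁻⁵ × 2.232 m × 127 = 6.5197×10⁻³ m = 6.5197 mm
tungsten: ΔL = 44×10⁻⁷ × 2.232 m × 127 = 1.2472×10⁻³ m = 1.2472 mm
difference = 6.5197 − 1.2472 = 5.2725 mm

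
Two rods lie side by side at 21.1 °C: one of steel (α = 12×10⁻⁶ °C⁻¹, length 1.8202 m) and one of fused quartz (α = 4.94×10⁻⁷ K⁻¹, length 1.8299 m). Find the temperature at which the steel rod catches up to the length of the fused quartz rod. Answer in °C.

L₁(1 + α₁ΔT) = L₂(1 + α₂ΔT) ⇒ ΔT = (L₂ − L₁)/(α₁L₁ − α₂L₂)
L₂ − L₁ = 1.8299 − 1.8202 = 9.70×10⁻³ m
α₁L₁ − α₂L₂ = 12×10⁻⁶×1.8202 − 4.94×10⁻⁷×1.8299 = 2.09384294×10⁻⁵ m/K
ΔT = 9.70×10⁻³ / 2.09384294×10⁻⁵ = 463.263 K
T = 21.1 + 463.263 = 484.363 °C

T = 484.4 °C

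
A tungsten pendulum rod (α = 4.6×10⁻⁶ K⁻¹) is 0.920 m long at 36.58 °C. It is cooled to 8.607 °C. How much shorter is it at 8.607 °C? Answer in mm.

|ΔT| = |8.607 − 36.58| = 27.973 K
ΔL = αL₀ΔT = (4.6×10⁻⁶)(0.920)(27.973) = 1.18×10⁻⁴ m

ΔL = 0.118 mm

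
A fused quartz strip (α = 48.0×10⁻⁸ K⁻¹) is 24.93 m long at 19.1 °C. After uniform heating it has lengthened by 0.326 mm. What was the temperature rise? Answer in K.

ΔL = αL₀ΔT ⇒ ΔT = ΔL / (αL₀)
ΔT = 0.326×10⁻³ m / (48.0×10⁻⁸ × 24.93 m) = 27.243 K

ΔT = 27.2 K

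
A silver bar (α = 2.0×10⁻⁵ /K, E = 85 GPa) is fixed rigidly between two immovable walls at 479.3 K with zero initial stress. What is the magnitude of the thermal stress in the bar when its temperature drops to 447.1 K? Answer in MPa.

Fully constrained: the free strain ε = αΔT is blocked, so σ = Eε = EαΔT.
|ΔT| = 32.2 K
σ = 85.0×10⁹ × 2.0×10⁻⁵ × 32.2 = 5.47×10⁷ Pa

σ = 54.7 MPa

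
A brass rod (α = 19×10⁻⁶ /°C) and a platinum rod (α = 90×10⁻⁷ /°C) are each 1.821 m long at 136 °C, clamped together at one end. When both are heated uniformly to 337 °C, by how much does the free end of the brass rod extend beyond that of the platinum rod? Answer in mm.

3.66 mm

ΔT = 201 K
brass: ΔL = 19×10⁻⁶ × 1.821 m × 201 = 6.9544×10⁻³ m = 6.9544 mm
platinum: ΔL = 90×10⁻⁷ × 1.821 m × 201 = 3.2942×10⁻³ m = 3.2942 mm
difference = 6.9544 − 3.2942 = 3.6602 mm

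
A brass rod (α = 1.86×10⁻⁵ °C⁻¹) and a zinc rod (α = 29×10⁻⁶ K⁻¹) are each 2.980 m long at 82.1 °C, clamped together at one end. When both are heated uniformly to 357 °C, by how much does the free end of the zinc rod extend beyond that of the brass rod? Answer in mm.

8.52 mm

ΔT = 274.9 K
brass: ΔL = 1.86×10⁻⁵ × 2.980 m × 274.9 = 1.5237×10⁻² m = 15.237 mm
zinc: ΔL = 29×10⁻⁶ × 2.980 m × 274.9 = 2.3757×10⁻² m = 23.757 mm
difference = 23.757 − 15.237 = 8.520 mm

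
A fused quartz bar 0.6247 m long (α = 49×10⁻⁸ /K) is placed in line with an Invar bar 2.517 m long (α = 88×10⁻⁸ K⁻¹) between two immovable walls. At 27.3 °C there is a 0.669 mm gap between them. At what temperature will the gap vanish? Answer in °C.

Gap closes when ΔL₁ + ΔL₂ = 0.669 mm = 6.69×10⁻⁴ m
(α₁L₁ + α₂L₂)ΔT = g
α₁L₁ + α₂L₂ = 49×10⁻⁸×0.6247 + 88×10⁻⁸×2.517 = 2.521063×10⁻⁶ m/K
ΔT = 6.69×10⁻⁴ / 2.521063×10⁻⁶ = 265.36 K
T = 27.3 + 265.36 = 292.66 °C

T = 293 °C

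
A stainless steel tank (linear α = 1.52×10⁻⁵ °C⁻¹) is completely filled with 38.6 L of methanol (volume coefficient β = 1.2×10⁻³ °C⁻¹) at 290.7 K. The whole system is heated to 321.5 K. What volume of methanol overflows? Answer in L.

1.37 L

The tank also expands: β_container ≈ 3α = 4.56×10⁻⁵ /K
Net overflow = V₀(β_liq − 3α_cont)ΔT
β − 3α = 1.20×10⁻³ − 4.56×10⁻⁵ = 1.1544×10⁻³ /K; ΔT = 30.8 K
ΔV = 38.6 × 1.1544×10⁻³ × 30.8 = 1.37 L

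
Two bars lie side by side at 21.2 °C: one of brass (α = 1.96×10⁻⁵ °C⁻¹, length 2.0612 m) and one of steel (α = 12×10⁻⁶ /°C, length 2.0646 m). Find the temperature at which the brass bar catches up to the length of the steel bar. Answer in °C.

T = 238.8 °C

L₁(1 + α₁ΔT) = L₂(1 + α₂ΔT) ⇒ ΔT = (L₂ − L₁)/(α₁L₁ − α₂L₂)
L₂ − L₁ = 2.0646 − 2.0612 = 3.40×10⁻³ m
α₁L₁ − α₂L₂ = 1.96×10⁻⁵×2.0612 − 12×10⁻⁶×2.0646 = 1.562432×10⁻⁵ m/K
ΔT = 3.40×10⁻³ / 1.562432×10⁻⁵ = 217.609 K
T = 21.2 + 217.609 = 238.809 °C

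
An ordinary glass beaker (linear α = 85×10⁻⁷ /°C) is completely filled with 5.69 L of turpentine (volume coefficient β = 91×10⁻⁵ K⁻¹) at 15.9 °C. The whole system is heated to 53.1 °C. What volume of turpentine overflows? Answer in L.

0.187 L

The beaker also expands: β_container ≈ 3α = 2.55×10⁻⁵ /K
Net overflow = V₀(β_liq − 3α_cont)ΔT
β − 3α = 9.10×10⁻⁴ − 2.55×10⁻⁵ = 8.845×10⁻⁴ /K; ΔT = 37.2 K
ΔV = 5.69 × 8.845×10⁻⁴ × 37.2 = 0.187 L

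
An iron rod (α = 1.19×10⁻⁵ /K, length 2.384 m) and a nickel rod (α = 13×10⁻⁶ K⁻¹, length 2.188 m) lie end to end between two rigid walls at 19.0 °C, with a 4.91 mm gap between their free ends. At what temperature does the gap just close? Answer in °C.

Gap closes when ΔL₁ + ΔL₂ = 4.91 mm = 4.91×10⁻³ m
(α₁L₁ + α₂L₂)ΔT = g
α₁L₁ + α₂L₂ = 1.19×10⁻⁵×2.384 + 13×10⁻⁶×2.188 = 5.68136×10⁻⁵ m/K
ΔT = 4.91×10⁻³ / 5.68136×10⁻⁵ = 86.42 K
T = 19.0 + 86.42 = 105.42 °C

T = 105 °C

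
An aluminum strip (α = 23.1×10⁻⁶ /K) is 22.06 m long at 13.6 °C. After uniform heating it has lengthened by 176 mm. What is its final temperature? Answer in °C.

T = 359 °C

ΔL = αL₀ΔT ⇒ ΔT = ΔL / (αL₀)
ΔT = 176×10⁻³ m / (23.1×10⁻⁶ × 22.06 m) = 345.38 K
T = 13.6 + 345.38 = 358.98 °C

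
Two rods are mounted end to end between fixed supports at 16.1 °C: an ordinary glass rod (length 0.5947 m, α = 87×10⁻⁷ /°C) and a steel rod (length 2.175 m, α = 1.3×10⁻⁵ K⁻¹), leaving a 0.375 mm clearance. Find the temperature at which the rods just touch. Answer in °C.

α₁L₁ = 5.17389×10⁻⁶ m/K, α₂L₂ = 2.8275×10⁻⁵ m/K → total 3.344889×10⁻⁵ m/K
ΔT = g/(α₁L₁+α₂L₂) = 3.75×10⁻⁴ / 3.344889×10⁻⁵ = 11.211 K
T = 16.1 + 11.211 = 27.311 °C

T = 27.3 °C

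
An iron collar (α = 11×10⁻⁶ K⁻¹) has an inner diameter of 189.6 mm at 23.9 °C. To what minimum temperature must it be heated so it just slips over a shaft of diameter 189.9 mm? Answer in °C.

Required Δd = 189.9 − 189.6 = 0.3 mm
Δd = αd₀ΔT ⇒ ΔT = Δd/(αd₀) = 0.3 / (11×10⁻⁶ × 189.6) = 143.84 K
T_min = 23.9 + 143.84 = 167.74 °C

T = 168 °C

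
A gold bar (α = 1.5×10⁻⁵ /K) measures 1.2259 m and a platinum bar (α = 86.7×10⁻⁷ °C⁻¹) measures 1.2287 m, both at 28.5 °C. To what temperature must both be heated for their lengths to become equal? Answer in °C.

Equal length when α₁L₁ΔT − α₂L₂ΔT = L₂ − L₁ = 2.80×10⁻³ m
α₁L₁ = 1.83885×10⁻⁵, α₂L₂ = 1.0652829×10⁻⁵ → Δ(αL) = 7.735671×10⁻⁶ m/K
ΔT = 2.80×10⁻³ / 7.735671×10⁻⁶ = 361.960 K, so T = 28.5 + 361.960 = 390.460 °C

T = 390.5 °C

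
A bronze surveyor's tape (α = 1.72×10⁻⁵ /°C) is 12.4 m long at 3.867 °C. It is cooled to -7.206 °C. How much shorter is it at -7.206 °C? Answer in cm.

|ΔT| = |-7.206 − 3.867| = 11.073 K
ΔL = αL₀ΔT = (1.72×10⁻⁵)(12.4)(11.073) = 2.36×10⁻³ m

ΔL = 0.236 cm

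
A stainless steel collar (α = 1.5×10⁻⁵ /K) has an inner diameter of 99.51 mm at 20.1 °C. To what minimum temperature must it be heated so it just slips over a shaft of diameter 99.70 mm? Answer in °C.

T = 147 °C

Required Δd = 99.70 − 99.51 = 0.19 mm
Δd = αd₀ΔT ⇒ ΔT = Δd/(αd₀) = 0.19 / (1.5×10⁻⁵ × 99.51) = 127.29 K
T_min = 20.1 + 127.29 = 147.39 °C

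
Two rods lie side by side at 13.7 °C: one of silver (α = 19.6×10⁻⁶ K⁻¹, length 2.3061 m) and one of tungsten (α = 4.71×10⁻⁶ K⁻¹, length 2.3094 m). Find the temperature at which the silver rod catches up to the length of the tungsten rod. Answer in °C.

Equal length when α₁L₁ΔT − α₂L₂ΔT = L₂ − L₁ = 3.30×10⁻³ m
α₁L₁ = 4.519956×10⁻⁵, α₂L₂ = 1.0877274×10⁻⁵ → Δ(αL) = 3.4322286×10⁻⁵ m/K
ΔT = 3.30×10⁻³ / 3.4322286×10⁻⁵ = 96.147 K, so T = 13.7 + 96.147 = 109.847 °C

T = 109.8 °C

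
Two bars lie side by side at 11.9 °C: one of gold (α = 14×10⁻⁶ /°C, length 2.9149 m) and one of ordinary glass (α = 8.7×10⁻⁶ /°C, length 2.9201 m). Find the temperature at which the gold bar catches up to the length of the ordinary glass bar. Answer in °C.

T = 349.5 °C

Equal length when α₁L₁ΔT − α₂L₂ΔT = L₂ − L₁ = 5.20×10⁻³ m
α₁L₁ = 4.08086×10⁻⁵, α₂L₂ = 2.540487×10⁻⁵ → Δ(αL) = 1.540373×10⁻⁵ m/K
ΔT = 5.20×10⁻³ / 1.540373×10⁻⁵ = 337.581 K, so T = 11.9 + 337.581 = 349.481 °C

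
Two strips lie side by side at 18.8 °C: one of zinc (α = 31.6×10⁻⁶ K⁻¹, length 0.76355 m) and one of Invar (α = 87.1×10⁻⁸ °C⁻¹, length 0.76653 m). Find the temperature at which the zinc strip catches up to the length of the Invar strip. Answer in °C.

T = 145.8 °C

Equal length when α₁L₁ΔT − α₂L₂ΔT = L₂ − L₁ = 2.98×10⁻³ m
α₁L₁ = 2.412818×10⁻⁵, α₂L₂ = 6.6764763×10⁻⁷ → Δ(αL) = 2.346053237×10⁻⁵ m/K
ΔT = 2.98×10⁻³ / 2.346053237×10⁻⁵ = 127.022 K, so T = 18.8 + 127.022 = 145.822 °C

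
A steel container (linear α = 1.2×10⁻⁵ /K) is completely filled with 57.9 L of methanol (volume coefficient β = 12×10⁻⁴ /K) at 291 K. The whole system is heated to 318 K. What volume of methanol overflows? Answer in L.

The container also expands: β_container ≈ 3α = 3.6×10⁻⁵ /K
Net overflow = V₀(β_liq − 3α_cont)ΔT
β − 3α = 1.20×10⁻³ − 3.6×10⁻⁵ = 1.164×10⁻³ /K; ΔT = 27 K
ΔV = 57.9 × 1.164×10⁻³ × 27 = 1.82 L

1.82 L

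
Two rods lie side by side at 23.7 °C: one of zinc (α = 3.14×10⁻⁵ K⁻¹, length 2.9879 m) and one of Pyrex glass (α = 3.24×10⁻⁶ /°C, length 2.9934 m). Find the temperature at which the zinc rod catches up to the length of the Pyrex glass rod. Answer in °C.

L₁(1 + α₁ΔT) = L₂(1 + α₂ΔT) ⇒ ΔT = (L₂ − L₁)/(α₁L₁ − α₂L₂)
L₂ − L₁ = 2.9934 − 2.9879 = 5.50×10⁻³ m
α₁L₁ − α₂L₂ = 3.14×10⁻⁵×2.9879 − 3.24×10⁻⁶×2.9934 = 8.4121444×10⁻⁵ m/K
ΔT = 5.50×10⁻³ / 8.4121444×10⁻⁵ = 65.3817 K
T = 23.7 + 65.3817 = 89.0817 °C

T = 89.08 °C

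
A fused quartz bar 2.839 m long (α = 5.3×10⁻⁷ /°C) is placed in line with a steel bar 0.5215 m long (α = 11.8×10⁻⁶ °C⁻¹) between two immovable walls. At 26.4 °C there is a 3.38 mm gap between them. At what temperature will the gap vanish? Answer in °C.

T = 468 °C

α₁L₁ = 1.50467×10⁻⁶ m/K, α₂L₂ = 6.1537×10⁻⁶ m/K → total 7.65837×10⁻⁶ m/K
ΔT = g/(α₁L₁+α₂L₂) = 3.38×10⁻³ / 7.65837×10⁻⁶ = 441.35 K
T = 26.4 + 441.35 = 467.75 °C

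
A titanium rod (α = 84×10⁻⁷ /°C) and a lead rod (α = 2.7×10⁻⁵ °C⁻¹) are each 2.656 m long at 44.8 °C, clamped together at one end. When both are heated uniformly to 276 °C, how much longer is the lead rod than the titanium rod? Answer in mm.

ΔT = 231.2 K
titanium: ΔL = 84×10⁻⁷ × 2.656 m × 231.2 = 5.1582×10⁻³ m = 5.1582 mm
lead: ΔL = 2.7×10⁻⁵ × 2.656 m × 231.2 = 1.6580×10⁻² m = 16.580 mm
difference = 16.580 − 5.1582 = 11.4218 mm

11.4 mm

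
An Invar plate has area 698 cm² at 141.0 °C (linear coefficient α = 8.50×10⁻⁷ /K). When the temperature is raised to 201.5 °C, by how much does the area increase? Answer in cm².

ΔA = 0.0718 cm²

Area coefficient ≈ 2α; |ΔT| = 60.5 K
ΔA = 2αA₀ΔT = 2(8.50×10⁻⁷)(698)(60.5) = 0.0718 cm²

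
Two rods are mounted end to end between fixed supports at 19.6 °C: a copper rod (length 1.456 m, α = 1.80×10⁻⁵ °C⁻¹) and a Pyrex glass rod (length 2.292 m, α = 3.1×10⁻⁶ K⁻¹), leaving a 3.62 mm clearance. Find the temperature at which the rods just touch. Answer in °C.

α₁L₁ = 2.6208×10⁻⁵ m/K, α₂L₂ = 7.1052×10⁻⁶ m/K → total 3.33132×10⁻⁵ m/K
ΔT = g/(α₁L₁+α₂L₂) = 3.62×10⁻³ / 3.33132×10⁻⁵ = 108.67 K
T = 19.6 + 108.67 = 128.27 °C

T = 128 °C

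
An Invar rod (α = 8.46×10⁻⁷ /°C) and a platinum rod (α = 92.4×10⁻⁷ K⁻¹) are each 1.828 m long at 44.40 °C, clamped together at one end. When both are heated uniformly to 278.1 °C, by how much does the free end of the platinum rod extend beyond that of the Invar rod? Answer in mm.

ΔT = 233.70 K
Invar: ΔL = 8.46×10⁻⁷ × 1.828 m × 233.70 = 3.6141×10⁻⁴ m = 0.36141 mm
platinum: ΔL = 92.4×10⁻⁷ × 1.828 m × 233.70 = 3.9474×10⁻³ m = 3.9474 mm
difference = 3.9474 − 0.36141 = 3.58599 mm

3.59 mm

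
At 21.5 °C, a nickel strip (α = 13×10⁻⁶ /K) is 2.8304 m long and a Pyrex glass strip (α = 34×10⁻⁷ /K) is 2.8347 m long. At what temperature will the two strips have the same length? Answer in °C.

Equal length when α₁L₁ΔT − α₂L₂ΔT = L₂ − L₁ = 4.30×10⁻³ m
α₁L₁ = 3.67952×10⁻⁵, α₂L₂ = 9.63798×10⁻⁶ → Δ(αL) = 2.715722×10⁻⁵ m/K
ΔT = 4.30×10⁻³ / 2.715722×10⁻⁵ = 158.337 K, so T = 21.5 + 158.337 = 179.837 °C

T = 179.8 °C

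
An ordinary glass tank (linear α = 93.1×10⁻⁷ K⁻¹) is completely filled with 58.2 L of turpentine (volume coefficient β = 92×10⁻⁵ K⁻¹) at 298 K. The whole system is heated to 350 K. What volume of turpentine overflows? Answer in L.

2.70 L

The tank also expands: β_container ≈ 3α = 2.793×10⁻⁵ /K
Net overflow = V₀(β_liq − 3α_cont)ΔT
β − 3α = 9.20×10⁻⁴ − 2.793×10⁻⁵ = 8.9207×10⁻⁴ /K; ΔT = 52 K
ΔV = 58.2 × 8.9207×10⁻⁴ × 52 = 2.70 L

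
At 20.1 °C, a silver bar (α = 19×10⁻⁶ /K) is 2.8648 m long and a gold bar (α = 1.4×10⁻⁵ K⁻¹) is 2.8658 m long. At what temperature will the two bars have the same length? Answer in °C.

Equal length when α₁L₁ΔT − α₂L₂ΔT = L₂ − L₁ = 1.00×10⁻³ m
α₁L₁ = 5.44312×10⁻⁵, α₂L₂ = 4.01212×10⁻⁵ → Δ(αL) = 1.431×10⁻⁵ m/K
ΔT = 1.00×10⁻³ / 1.431×10⁻⁵ = 69.8812 K, so T = 20.1 + 69.8812 = 89.9812 °C

T = 89.98 °C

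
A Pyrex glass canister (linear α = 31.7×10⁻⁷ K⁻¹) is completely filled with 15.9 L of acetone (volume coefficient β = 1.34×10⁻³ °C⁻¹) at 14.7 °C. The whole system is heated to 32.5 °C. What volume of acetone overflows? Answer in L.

The canister also expands: β_container ≈ 3α = 9.51×10⁻⁶ /K
Net overflow = V₀(β_liq − 3α_cont)ΔT
β − 3α = 1.34×10⁻³ − 9.51×10⁻⁶ = 1.33049×10⁻³ /K; ΔT = 17.8 K
ΔV = 15.9 × 1.33049×10⁻³ × 17.8 = 0.377 L

0.377 L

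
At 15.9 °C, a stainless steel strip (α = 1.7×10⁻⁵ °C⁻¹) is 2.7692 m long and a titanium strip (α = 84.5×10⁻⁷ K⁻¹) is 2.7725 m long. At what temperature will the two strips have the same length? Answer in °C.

T = 155.4 °C

L₁(1 + α₁ΔT) = L₂(1 + α₂ΔT) ⇒ ΔT = (L₂ − L₁)/(α₁L₁ − α₂L₂)
L₂ − L₁ = 2.7725 − 2.7692 = 3.30×10⁻³ m
α₁L₁ − α₂L₂ = 1.7×10⁻⁵×2.7692 − 84.5×10⁻⁷×2.7725 = 2.3648775×10⁻⁵ m/K
ΔT = 3.30×10⁻³ / 2.3648775×10⁻⁵ = 139.542 K
T = 15.9 + 139.542 = 155.442 °C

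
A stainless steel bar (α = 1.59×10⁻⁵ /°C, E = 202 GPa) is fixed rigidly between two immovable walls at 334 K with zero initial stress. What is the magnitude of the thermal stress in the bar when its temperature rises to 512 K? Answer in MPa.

σ = 572 MPa

Fully constrained: the free strain ε = αΔT is blocked, so σ = Eε = EαΔT.
|ΔT| = 178 K
σ = 202×10⁹ × 1.59×10⁻⁵ × 178 = 5.72×10⁸ Pa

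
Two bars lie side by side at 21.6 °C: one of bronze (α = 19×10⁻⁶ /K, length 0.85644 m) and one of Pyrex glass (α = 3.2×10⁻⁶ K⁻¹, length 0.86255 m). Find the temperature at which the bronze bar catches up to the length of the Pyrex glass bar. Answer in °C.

Equal length when α₁L₁ΔT − α₂L₂ΔT = L₂ − L₁ = 6.11×10⁻³ m
α₁L₁ = 1.627236×10⁻⁵, α₂L₂ = 2.76016×10⁻⁶ → Δ(αL) = 1.35122×10⁻⁵ m/K
ΔT = 6.11×10⁻³ / 1.35122×10⁻⁵ = 452.184 K, so T = 21.6 + 452.184 = 473.784 °C

T = 473.8 °C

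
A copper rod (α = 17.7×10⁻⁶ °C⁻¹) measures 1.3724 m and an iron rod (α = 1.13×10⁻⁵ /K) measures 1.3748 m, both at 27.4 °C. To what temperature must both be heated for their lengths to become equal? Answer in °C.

T = 301.5 °C

L₁(1 + α₁ΔT) = L₂(1 + α₂ΔT) ⇒ ΔT = (L₂ − L₁)/(α₁L₁ − α₂L₂)
L₂ − L₁ = 1.3748 − 1.3724 = 2.40×10⁻³ m
α₁L₁ − α₂L₂ = 17.7×10⁻⁶×1.3724 − 1.13×10⁻⁵×1.3748 = 8.75624×10⁻⁶ m/K
ΔT = 2.40×10⁻³ / 8.75624×10⁻⁶ = 274.090 K
T = 27.4 + 274.090 = 301.490 °C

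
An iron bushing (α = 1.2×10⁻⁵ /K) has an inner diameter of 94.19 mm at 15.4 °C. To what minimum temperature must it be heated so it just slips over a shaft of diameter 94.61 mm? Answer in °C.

T = 387 °C

Required Δd = 94.61 − 94.19 = 0.42 mm
Δd = αd₀ΔT ⇒ ΔT = Δd/(αd₀) = 0.42 / (1.2×10⁻⁵ × 94.19) = 371.59 K
T_min = 15.4 + 371.59 = 386.99 °C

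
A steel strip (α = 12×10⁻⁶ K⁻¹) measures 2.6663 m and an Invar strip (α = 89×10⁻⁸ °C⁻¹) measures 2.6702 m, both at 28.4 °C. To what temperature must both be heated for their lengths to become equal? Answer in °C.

L₁(1 + α₁ΔT) = L₂(1 + α₂ΔT) ⇒ ΔT = (L₂ − L₁)/(α₁L₁ − α₂L₂)
L₂ − L₁ = 2.6702 − 2.6663 = 3.90×10⁻³ m
α₁L₁ − α₂L₂ = 12×10⁻⁶×2.6663 − 89×10⁻⁸×2.6702 = 2.9619122×10⁻⁵ m/K
ΔT = 3.90×10⁻³ / 2.9619122×10⁻⁵ = 131.672 K
T = 28.4 + 131.672 = 160.072 °C

T = 160.1 °C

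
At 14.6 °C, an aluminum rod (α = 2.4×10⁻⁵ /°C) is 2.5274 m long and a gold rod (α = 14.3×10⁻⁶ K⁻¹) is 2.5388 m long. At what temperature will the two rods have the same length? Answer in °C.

L₁(1 + α₁ΔT) = L₂(1 + α₂ΔT) ⇒ ΔT = (L₂ − L₁)/(α₁L₁ − α₂L₂)
L₂ − L₁ = 2.5388 − 2.5274 = 1.14×10⁻² m
α₁L₁ − α₂L₂ = 2.4×10⁻⁵×2.5274 − 14.3×10⁻⁶×2.5388 = 2.435276×10⁻⁵ m/K
ΔT = 1.14×10⁻² / 2.435276×10⁻⁵ = 468.119 K
T = 14.6 + 468.119 = 482.719 °C

T = 482.7 °C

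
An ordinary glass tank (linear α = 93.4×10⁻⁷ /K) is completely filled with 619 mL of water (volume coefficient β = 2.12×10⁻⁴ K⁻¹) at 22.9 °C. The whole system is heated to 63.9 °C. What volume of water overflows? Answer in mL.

4.67 mL

The tank also expands: β_container ≈ 3α = 2.802×10⁻⁵ /K
Net overflow = V₀(β_liq − 3α_cont)ΔT
β − 3α = 2.12×10⁻⁴ − 2.802×10⁻⁵ = 1.8398×10⁻⁴ /K; ΔT = 41.0 K
ΔV = 619 × 1.8398×10⁻⁴ × 41.0 = 4.67 mL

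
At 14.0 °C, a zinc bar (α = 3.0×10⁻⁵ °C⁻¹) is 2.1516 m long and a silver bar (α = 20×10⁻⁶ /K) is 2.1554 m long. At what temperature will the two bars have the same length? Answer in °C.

T = 191.2 °C

Equal length when α₁L₁ΔT − α₂L₂ΔT = L₂ − L₁ = 3.80×10⁻³ m
α₁L₁ = 6.4548×10⁻⁵, α₂L₂ = 4.3108×10⁻⁵ → Δ(αL) = 2.144×10⁻⁵ m/K
ΔT = 3.80×10⁻³ / 2.144×10⁻⁵ = 177.239 K, so T = 14.0 + 177.239 = 191.239 °C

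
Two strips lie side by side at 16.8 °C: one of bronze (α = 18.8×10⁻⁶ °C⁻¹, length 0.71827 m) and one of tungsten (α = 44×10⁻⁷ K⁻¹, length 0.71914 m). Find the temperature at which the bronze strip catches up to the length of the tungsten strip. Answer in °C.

T = 100.9 °C

L₁(1 + α₁ΔT) = L₂(1 + α₂ΔT) ⇒ ΔT = (L₂ − L₁)/(α₁L₁ − α₂L₂)
L₂ − L₁ = 0.71914 − 0.71827 = 8.70×10⁻⁴ m
α₁L₁ − α₂L₂ = 18.8×10⁻⁶×0.71827 − 44×10⁻⁷×0.71914 = 1.033926×10⁻⁵ m/K
ΔT = 8.70×10⁻⁴ / 1.033926×10⁻⁵ = 84.145 K
T = 16.8 + 84.145 = 100.945 °C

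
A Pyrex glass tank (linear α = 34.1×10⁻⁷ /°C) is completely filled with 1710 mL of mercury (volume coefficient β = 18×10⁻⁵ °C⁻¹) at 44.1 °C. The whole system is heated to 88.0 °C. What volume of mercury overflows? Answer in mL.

12.7 mL

The tank also expands: β_container ≈ 3α = 1.023×10⁻⁵ /K
Net overflow = V₀(β_liq − 3α_cont)ΔT
β − 3α = 1.80×10⁻⁴ − 1.023×10⁻⁵ = 1.6977×10⁻⁴ /K; ΔT = 43.9 K
ΔV = 1710 × 1.6977×10⁻⁴ × 43.9 = 12.7 mL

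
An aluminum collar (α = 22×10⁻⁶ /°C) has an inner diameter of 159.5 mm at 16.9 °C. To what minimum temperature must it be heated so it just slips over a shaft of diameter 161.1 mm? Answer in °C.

Required Δd = 161.1 − 159.5 = 1.6 mm
Δd = αd₀ΔT ⇒ ΔT = Δd/(αd₀) = 1.6 / (22×10⁻⁶ × 159.5) = 455.97 K
T_min = 16.9 + 455.97 = 472.87 °C

T = 473 °C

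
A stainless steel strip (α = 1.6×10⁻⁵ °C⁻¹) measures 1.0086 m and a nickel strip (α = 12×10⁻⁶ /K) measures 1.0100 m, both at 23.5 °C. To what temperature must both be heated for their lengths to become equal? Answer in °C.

T = 372.0 °C

L₁(1 + α₁ΔT) = L₂(1 + α₂ΔT) ⇒ ΔT = (L₂ − L₁)/(α₁L₁ − α₂L₂)
L₂ − L₁ = 1.0100 − 1.0086 = 1.40×10⁻³ m
α₁L₁ − α₂L₂ = 1.6×10⁻⁵×1.0086 − 12×10⁻⁶×1.0100 = 4.0176×10⁻⁶ m/K
ΔT = 1.40×10⁻³ / 4.0176×10⁻⁶ = 348.467 K
T = 23.5 + 348.467 = 371.967 °C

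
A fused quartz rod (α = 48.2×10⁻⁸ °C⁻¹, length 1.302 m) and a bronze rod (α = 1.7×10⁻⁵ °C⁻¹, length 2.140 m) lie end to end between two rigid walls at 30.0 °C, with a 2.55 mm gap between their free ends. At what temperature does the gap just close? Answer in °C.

Gap closes when ΔL₁ + ΔL₂ = 2.55 mm = 2.55×10⁻³ m
(α₁L₁ + α₂L₂)ΔT = g
α₁L₁ + α₂L₂ = 48.2×10⁻⁸×1.302 + 1.7×10⁻⁵×2.140 = 3.7007564×10⁻⁵ m/K
ΔT = 2.55×10⁻³ / 3.7007564×10⁻⁵ = 68.905 K
T = 30.0 + 68.905 = 98.905 °C

T = 98.9 °C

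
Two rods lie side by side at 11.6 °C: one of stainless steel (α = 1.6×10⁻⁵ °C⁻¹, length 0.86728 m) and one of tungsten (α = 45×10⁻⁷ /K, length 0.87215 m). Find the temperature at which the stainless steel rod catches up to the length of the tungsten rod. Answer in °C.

T = 501.0 °C

L₁(1 + α₁ΔT) = L₂(1 + α₂ΔT) ⇒ ΔT = (L₂ − L₁)/(α₁L₁ − α₂L₂)
L₂ − L₁ = 0.87215 − 0.86728 = 4.87×10⁻³ m
α₁L₁ − α₂L₂ = 1.6×10⁻⁵×0.86728 − 45×10⁻⁷×0.87215 = 9.951805×10⁻⁶ m/K
ΔT = 4.87×10⁻³ / 9.951805×10⁻⁶ = 489.358 K
T = 11.6 + 489.358 = 500.958 °C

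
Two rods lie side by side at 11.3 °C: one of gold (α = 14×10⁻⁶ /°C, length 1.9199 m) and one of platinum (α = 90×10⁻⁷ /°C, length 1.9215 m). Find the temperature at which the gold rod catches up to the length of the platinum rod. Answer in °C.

T = 178.2 °C

L₁(1 + α₁ΔT) = L₂(1 + α₂ΔT) ⇒ ΔT = (L₂ − L₁)/(α₁L₁ − α₂L₂)
L₂ − L₁ = 1.9215 − 1.9199 = 1.60×10⁻³ m
α₁L₁ − α₂L₂ = 14×10⁻⁶×1.9199 − 90×10⁻⁷×1.9215 = 9.5851×10⁻⁶ m/K
ΔT = 1.60×10⁻³ / 9.5851×10⁻⁶ = 166.926 K
T = 11.3 + 166.926 = 178.226 °C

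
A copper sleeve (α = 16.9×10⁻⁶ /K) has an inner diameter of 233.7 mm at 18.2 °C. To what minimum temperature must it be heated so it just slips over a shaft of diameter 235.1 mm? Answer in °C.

Required Δd = 235.1 − 233.7 = 1.4 mm
Δd = αd₀ΔT ⇒ ΔT = Δd/(αd₀) = 1.4 / (16.9×10⁻⁶ × 233.7) = 354.47 K
T_min = 18.2 + 354.47 = 372.67 °C

T = 373 °C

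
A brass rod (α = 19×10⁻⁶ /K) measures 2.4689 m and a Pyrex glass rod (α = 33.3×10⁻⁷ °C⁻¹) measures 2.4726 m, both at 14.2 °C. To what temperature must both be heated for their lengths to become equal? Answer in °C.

T = 109.9 °C

L₁(1 + α₁ΔT) = L₂(1 + α₂ΔT) ⇒ ΔT = (L₂ − L₁)/(α₁L₁ − α₂L₂)
L₂ − L₁ = 2.4726 − 2.4689 = 3.70×10⁻³ m
α₁L₁ − α₂L₂ = 19×10⁻⁶×2.4689 − 33.3×10⁻⁷×2.4726 = 3.8675342×10⁻⁵ m/K
ΔT = 3.70×10⁻³ / 3.8675342×10⁻⁵ = 95.668 K
T = 14.2 + 95.668 = 109.868 °C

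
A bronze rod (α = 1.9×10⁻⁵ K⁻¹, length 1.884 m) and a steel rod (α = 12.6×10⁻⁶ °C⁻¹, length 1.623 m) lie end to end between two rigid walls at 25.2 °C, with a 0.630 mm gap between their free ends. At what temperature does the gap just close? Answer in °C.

α₁L₁ = 3.5796×10⁻⁵ m/K, α₂L₂ = 2.04498×10⁻⁵ m/K → total 5.62458×10⁻⁵ m/K
ΔT = g/(α₁L₁+α₂L₂) = 6.30×10⁻⁴ / 5.62458×10⁻⁵ = 11.201 K
T = 25.2 + 11.201 = 36.401 °C

T = 36.4 °C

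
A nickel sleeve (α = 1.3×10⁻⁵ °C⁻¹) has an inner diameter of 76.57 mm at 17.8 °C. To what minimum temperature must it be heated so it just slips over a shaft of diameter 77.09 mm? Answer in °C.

Required Δd = 77.09 − 76.57 = 0.52 mm
Δd = αd₀ΔT ⇒ ΔT = Δd/(αd₀) = 0.52 / (1.3×10⁻⁵ × 76.57) = 522.40 K
T_min = 17.8 + 522.40 = 540.20 °C

T = 540 °C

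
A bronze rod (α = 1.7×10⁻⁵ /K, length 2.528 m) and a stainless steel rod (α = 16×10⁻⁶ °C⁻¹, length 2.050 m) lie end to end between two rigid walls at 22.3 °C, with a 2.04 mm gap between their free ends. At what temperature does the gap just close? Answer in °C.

Gap closes when ΔL₁ + ΔL₂ = 2.04 mm = 2.04×10⁻³ m
(α₁L₁ + α₂L₂)ΔT = g
α₁L₁ + α₂L₂ = 1.7×10⁻⁵×2.528 + 16×10⁻⁶×2.050 = 7.5776×10⁻⁵ m/K
ΔT = 2.04×10⁻³ / 7.5776×10⁻⁵ = 26.921 K
T = 22.3 + 26.921 = 49.221 °C

T = 49.2 °C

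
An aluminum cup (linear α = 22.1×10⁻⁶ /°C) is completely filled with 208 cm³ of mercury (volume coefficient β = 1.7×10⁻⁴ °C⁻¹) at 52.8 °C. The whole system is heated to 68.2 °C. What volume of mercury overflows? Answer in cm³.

The cup also expands: β_container ≈ 3α = 6.63×10⁻⁵ /K
Net overflow = V₀(β_liq − 3α_cont)ΔT
β − 3α = 1.70×10⁻⁴ − 6.63×10⁻⁵ = 1.037×10⁻⁴ /K; ΔT = 15.4 K
ΔV = 208 × 1.037×10⁻⁴ × 15.4 = 0.332 cm³

0.332 cm³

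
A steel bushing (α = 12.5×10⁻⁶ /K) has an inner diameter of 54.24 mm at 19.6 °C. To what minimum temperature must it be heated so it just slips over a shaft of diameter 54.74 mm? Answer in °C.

Required Δd = 54.74 − 54.24 = 0.50 mm
Δd = αd₀ΔT ⇒ ΔT = Δd/(αd₀) = 0.50 / (12.5×10⁻⁶ × 54.24) = 737.46 K
T_min = 19.6 + 737.46 = 757.06 °C

T = 757 °C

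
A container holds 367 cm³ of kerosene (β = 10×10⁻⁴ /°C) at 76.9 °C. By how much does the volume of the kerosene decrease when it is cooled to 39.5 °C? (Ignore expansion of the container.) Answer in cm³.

|ΔT| = |39.5 − 76.9| = 37.4 K
ΔV = βV₀ΔT = (10×10⁻⁴)(367)(37.4) = 13.7 cm³

ΔV = 13.7 cm³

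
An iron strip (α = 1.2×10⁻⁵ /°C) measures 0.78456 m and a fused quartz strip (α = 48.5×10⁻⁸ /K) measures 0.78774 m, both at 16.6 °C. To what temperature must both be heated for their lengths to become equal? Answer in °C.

T = 368.7 °C

Equal length when α₁L₁ΔT − α₂L₂ΔT = L₂ − L₁ = 3.18×10⁻³ m
α₁L₁ = 9.41472×10⁻⁶, α₂L₂ = 3.820539×10⁻⁷ → Δ(αL) = 9.0326661×10⁻⁶ m/K
ΔT = 3.18×10⁻³ / 9.0326661×10⁻⁶ = 352.056 K, so T = 16.6 + 352.056 = 368.656 °C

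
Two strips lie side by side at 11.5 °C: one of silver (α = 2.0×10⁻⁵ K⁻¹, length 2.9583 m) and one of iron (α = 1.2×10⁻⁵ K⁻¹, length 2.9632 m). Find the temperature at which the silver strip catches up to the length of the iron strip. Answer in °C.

T = 219.1 °C

L₁(1 + α₁ΔT) = L₂(1 + α₂ΔT) ⇒ ΔT = (L₂ − L₁)/(α₁L₁ − α₂L₂)
L₂ − L₁ = 2.9632 − 2.9583 = 4.90×10⁻³ m
α₁L₁ − α₂L₂ = 2.0×10⁻⁵×2.9583 − 1.2×10⁻⁵×2.9632 = 2.36076×10⁻⁵ m/K
ΔT = 4.90×10⁻³ / 2.36076×10⁻⁵ = 207.560 K
T = 11.5 + 207.560 = 219.060 °C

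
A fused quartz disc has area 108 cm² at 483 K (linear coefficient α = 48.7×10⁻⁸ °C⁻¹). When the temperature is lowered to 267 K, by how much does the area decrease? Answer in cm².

Area coefficient ≈ 2α; |ΔT| = 216 K
ΔA = 2αA₀ΔT = 2(48.7×10⁻⁸)(108)(216) = 0.0227 cm²

ΔA = 0.0227 cm²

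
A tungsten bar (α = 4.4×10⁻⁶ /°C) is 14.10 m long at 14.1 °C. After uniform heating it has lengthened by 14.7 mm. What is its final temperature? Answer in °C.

T = 251 °C

ΔL = αL₀ΔT ⇒ ΔT = ΔL / (αL₀)
ΔT = 14.7×10⁻³ m / (4.4×10⁻⁶ × 14.10 m) = 236.94 K
T = 14.1 + 236.94 = 251.04 °C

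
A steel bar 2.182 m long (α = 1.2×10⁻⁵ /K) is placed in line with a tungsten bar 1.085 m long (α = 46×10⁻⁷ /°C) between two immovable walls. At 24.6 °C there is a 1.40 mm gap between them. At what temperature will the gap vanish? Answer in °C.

Gap closes when ΔL₁ + ΔL₂ = 1.40 mm = 1.40×10⁻³ m
(α₁L₁ + α₂L₂)ΔT = g
α₁L₁ + α₂L₂ = 1.2×10⁻⁵×2.182 + 46×10⁻⁷×1.085 = 3.1175×10⁻⁵ m/K
ΔT = 1.40×10⁻³ / 3.1175×10⁻⁵ = 44.908 K
T = 24.6 + 44.908 = 69.508 °C

T = 69.5 °C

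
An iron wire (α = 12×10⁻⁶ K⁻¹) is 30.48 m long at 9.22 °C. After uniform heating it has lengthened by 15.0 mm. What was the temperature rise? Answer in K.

ΔT = 41.0 K

ΔL = αL₀ΔT ⇒ ΔT = ΔL / (αL₀)
ΔT = 15.0×10⁻³ m / (12×10⁻⁶ × 30.48 m) = 41.010 K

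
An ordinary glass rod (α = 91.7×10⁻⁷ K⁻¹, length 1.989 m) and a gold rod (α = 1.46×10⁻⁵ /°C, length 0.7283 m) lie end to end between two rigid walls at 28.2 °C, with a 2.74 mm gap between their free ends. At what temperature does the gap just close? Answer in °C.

T = 123 °C

α₁L₁ = 1.823913×10⁻⁵ m/K, α₂L₂ = 1.063318×10⁻⁵ m/K → total 2.887231×10⁻⁵ m/K
ΔT = g/(α₁L₁+α₂L₂) = 2.74×10⁻³ / 2.887231×10⁻⁵ = 94.90 K
T = 28.2 + 94.90 = 123.10 °C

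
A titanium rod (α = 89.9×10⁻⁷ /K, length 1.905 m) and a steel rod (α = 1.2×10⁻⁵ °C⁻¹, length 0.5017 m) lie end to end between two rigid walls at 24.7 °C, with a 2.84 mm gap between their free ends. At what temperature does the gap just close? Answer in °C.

Gap closes when ΔL₁ + ΔL₂ = 2.84 mm = 2.84×10⁻³ m
(α₁L₁ + α₂L₂)ΔT = g
α₁L₁ + α₂L₂ = 89.9×10⁻⁷×1.905 + 1.2×10⁻⁵×0.5017 = 2.314635×10⁻⁵ m/K
ΔT = 2.84×10⁻³ / 2.314635×10⁻⁵ = 122.70 K
T = 24.7 + 122.70 = 147.40 °C

T = 147 °C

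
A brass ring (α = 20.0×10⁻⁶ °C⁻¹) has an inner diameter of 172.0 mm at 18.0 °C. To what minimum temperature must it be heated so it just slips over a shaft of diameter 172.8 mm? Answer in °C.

T = 251 °C

Required Δd = 172.8 − 172.0 = 0.8 mm
Δd = αd₀ΔT ⇒ ΔT = Δd/(αd₀) = 0.8 / (20.0×10⁻⁶ × 172.0) = 232.56 K
T_min = 18.0 + 232.56 = 250.56 °C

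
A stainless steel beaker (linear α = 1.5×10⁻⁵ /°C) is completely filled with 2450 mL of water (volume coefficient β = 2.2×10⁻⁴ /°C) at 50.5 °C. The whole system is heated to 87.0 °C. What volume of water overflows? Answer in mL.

The beaker also expands: β_container ≈ 3α = 4.5×10⁻⁵ /K
Net overflow = V₀(β_liq − 3α_cont)ΔT
β − 3α = 2.20×10⁻⁴ − 4.5×10⁻⁵ = 1.75×10⁻⁴ /K; ΔT = 36.5 K
ΔV = 2450 × 1.75×10⁻⁴ × 36.5 = 15.6 mL

15.6 mL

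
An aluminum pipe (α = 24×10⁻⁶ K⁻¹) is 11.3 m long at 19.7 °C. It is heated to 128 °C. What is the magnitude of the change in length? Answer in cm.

ΔL = 2.94 cm

|ΔT| = |128 − 19.7| = 108.3 K
ΔL = αL₀ΔT = (24×10⁻⁶)(11.3)(108.3) = 2.94×10⁻² m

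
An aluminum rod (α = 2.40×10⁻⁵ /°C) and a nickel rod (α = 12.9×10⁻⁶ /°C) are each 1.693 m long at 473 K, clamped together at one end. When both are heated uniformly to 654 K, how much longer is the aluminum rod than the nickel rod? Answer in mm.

ΔT = 181 K
aluminum: ΔL = 2.40×10⁻⁵ × 1.693 m × 181 = 7.3544×10⁻³ m = 7.3544 mm
nickel: ΔL = 12.9×10⁻⁶ × 1.693 m × 181 = 3.9530×10⁻³ m = 3.9530 mm
difference = 7.3544 − 3.9530 = 3.4014 mm

3.40 mm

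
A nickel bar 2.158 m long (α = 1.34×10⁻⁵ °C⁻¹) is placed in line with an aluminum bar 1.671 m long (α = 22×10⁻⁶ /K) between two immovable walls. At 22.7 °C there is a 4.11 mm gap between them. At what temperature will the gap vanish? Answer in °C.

α₁L₁ = 2.89172×10⁻⁵ m/K, α₂L₂ = 3.6762×10⁻⁵ m/K → total 6.56792×10⁻⁵ m/K
ΔT = g/(α₁L₁+α₂L₂) = 4.11×10⁻³ / 6.56792×10⁻⁵ = 62.577 K
T = 22.7 + 62.577 = 85.277 °C

T = 85.3 °C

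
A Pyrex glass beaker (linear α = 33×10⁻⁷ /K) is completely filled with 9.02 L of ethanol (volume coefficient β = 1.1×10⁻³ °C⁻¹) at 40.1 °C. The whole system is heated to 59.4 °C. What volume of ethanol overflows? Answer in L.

The beaker also expands: β_container ≈ 3α = 9.9×10⁻⁶ /K
Net overflow = V₀(β_liq − 3α_cont)ΔT
β − 3α = 1.10×10⁻³ − 9.9×10⁻⁶ = 1.0901×10⁻³ /K; ΔT = 19.3 K
ΔV = 9.02 × 1.0901×10⁻³ × 19.3 = 0.190 L

0.190 L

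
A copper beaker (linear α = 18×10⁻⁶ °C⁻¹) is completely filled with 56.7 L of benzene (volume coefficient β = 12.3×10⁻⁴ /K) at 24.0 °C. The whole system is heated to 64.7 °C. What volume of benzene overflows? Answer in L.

2.71 L

The beaker also expands: β_container ≈ 3α = 5.4×10⁻⁵ /K
Net overflow = V₀(β_liq − 3α_cont)ΔT
β − 3α = 1.23×10⁻³ − 5.4×10⁻⁵ = 1.176×10⁻³ /K; ΔT = 40.7 K
ΔV = 56.7 × 1.176×10⁻³ × 40.7 = 2.71 L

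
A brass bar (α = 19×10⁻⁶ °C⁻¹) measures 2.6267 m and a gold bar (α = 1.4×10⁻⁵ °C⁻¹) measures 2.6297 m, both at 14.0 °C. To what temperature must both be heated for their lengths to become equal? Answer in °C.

L₁(1 + α₁ΔT) = L₂(1 + α₂ΔT) ⇒ ΔT = (L₂ − L₁)/(α₁L₁ − α₂L₂)
L₂ − L₁ = 2.6297 − 2.6267 = 3.00×10⁻³ m
α₁L₁ − α₂L₂ = 19×10⁻⁶×2.6267 − 1.4×10⁻⁵×2.6297 = 1.30915×10⁻⁵ m/K
ΔT = 3.00×10⁻³ / 1.30915×10⁻⁵ = 229.156 K
T = 14.0 + 229.156 = 243.156 °C

T = 243.2 °C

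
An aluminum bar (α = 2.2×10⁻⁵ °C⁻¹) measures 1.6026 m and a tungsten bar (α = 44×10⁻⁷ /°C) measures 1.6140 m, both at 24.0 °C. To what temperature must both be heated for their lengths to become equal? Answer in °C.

Equal length when α₁L₁ΔT − α₂L₂ΔT = L₂ − L₁ = 1.14×10⁻² m
α₁L₁ = 3.52572×10⁻⁵, α₂L₂ = 7.1016×10⁻⁶ → Δ(αL) = 2.81556×10⁻⁵ m/K
ΔT = 1.14×10⁻² / 2.81556×10⁻⁵ = 404.893 K, so T = 24.0 + 404.893 = 428.893 °C

T = 428.9 °C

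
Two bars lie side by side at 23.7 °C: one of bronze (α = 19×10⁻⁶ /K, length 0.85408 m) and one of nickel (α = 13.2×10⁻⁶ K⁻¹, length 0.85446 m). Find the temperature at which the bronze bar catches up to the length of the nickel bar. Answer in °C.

Equal length when α₁L₁ΔT − α₂L₂ΔT = L₂ − L₁ = 3.80×10⁻⁴ m
α₁L₁ = 1.622752×10⁻⁵, α₂L₂ = 1.1278872×10⁻⁵ → Δ(αL) = 4.948648×10⁻⁶ m/K
ΔT = 3.80×10⁻⁴ / 4.948648×10⁻⁶ = 76.789 K, so T = 23.7 + 76.789 = 100.489 °C

T = 100.5 °C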